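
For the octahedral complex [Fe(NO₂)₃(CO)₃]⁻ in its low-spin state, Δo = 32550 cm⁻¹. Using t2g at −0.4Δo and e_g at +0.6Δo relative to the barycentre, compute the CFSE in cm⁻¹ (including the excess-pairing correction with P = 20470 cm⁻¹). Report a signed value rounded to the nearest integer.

Ligand charges: 3×(-1) from NO₂⁻ and 3×(+0) from CO sum to -3; with overall charge -1, Fe is +2.
Fe is in group 8, so Fe²⁺ is d⁶ (8 − 2 = 6).
Configuration: t2g^6 e_g^0.
CFSE(orbital) = 6×(-0.4Δo) + 0×(0.6Δo) = -2.4Δo; with Δo = 32550 cm⁻¹ that is -78120 cm⁻¹.
High-spin d⁶ would be t2g^4 e_g^2 with 1 pair; low-spin has 3, so 2 excess pairs cost +2P = +40940 cm⁻¹.
Combining: -78120 + 40940 = -37180 cm⁻¹.

-37180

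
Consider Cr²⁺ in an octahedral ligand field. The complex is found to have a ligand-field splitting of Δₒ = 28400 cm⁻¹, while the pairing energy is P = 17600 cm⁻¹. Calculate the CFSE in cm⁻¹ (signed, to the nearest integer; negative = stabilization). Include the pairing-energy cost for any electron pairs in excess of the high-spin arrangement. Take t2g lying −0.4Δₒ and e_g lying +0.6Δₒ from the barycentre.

-27840

Cr is in group 6, so Cr²⁺ is d⁴ (6 − 2 = 4).
Here Δₒ > P (28400 > 17600), so the low-spin state is favoured.
Filling d⁴ accordingly: t2g^4 e_g^0.
Orbital CFSE = -1.6Δₒ = -1.6 × 28400 = -45440 cm⁻¹.
Excess pairs vs high-spin: 1 − 0 = 1; pairing cost = +17600 cm⁻¹.
Net CFSE = -45440 + 17600 = -27840 cm⁻¹.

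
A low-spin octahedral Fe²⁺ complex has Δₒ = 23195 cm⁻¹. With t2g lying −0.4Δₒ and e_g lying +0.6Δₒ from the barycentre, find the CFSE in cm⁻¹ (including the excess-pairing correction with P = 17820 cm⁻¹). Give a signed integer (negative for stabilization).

Fe is in group 8, so Fe²⁺ is d⁶ (8 − 2 = 6).
Configuration: t2g^6 e_g^0.
Orbital CFSE = 6(-0.4) + 0(0.6) = -2.4Δₒ = -2.4 × 23195 = -55668 cm⁻¹.
High-spin d⁶ would be t2g^4 e_g^2 with 1 pair; low-spin has 3, so 2 excess pairs cost +2P = +35640 cm⁻¹.
Net CFSE = -55668 + 35640 = -20028 cm⁻¹.

-20028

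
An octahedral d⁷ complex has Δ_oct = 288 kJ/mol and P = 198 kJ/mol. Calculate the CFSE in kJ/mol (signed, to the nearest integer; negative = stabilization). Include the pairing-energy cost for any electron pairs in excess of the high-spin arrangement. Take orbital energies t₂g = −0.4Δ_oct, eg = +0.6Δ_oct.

-320

Here Δ_oct > P (288 > 198), so the low-spin state is favoured.
That gives t₂g⁶ eg¹.
Orbital CFSE = -1.8Δ_oct = -1.8 × 288 = -518 kJ/mol.
Excess pairs vs high-spin: 3 − 2 = 1; pairing cost = +198 kJ/mol.
Net CFSE = -518 + 198 = -320 kJ/mol.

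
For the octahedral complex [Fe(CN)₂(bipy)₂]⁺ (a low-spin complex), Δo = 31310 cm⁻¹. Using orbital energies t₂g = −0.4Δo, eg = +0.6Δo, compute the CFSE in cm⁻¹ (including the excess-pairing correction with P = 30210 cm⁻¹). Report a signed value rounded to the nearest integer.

Ligand charges: 2×(-1) from CN⁻ and 2×(+0) from bipy sum to -2; with overall charge +1, Fe is +3.
Fe³⁺: group 8, so d-count = 8 − 3 = 5.
Electron filling gives t₂g⁵ eg⁰.
Orbital CFSE = 5(-0.4) + 0(0.6) = -2.0Δo = -2.0 × 31310 = -62620 cm⁻¹.
High-spin d⁵ would be t₂g³ eg² with 0 pairs; low-spin has 2, so 2 excess pairs cost +2P = +60420 cm⁻¹.
Net CFSE = -62620 + 60420 = -2200 cm⁻¹.

-2200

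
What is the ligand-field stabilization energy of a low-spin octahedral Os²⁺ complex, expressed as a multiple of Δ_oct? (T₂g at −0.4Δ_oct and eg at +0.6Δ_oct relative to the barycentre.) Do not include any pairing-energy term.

Os is in group 8, so Os²⁺ is d⁶ (8 − 2 = 6).
Configuration: t₂g⁶ eg⁰.
CFSE = 6(-0.4Δ_oct) + 0(0.6Δ_oct) = -2.4Δ_oct + 0.0Δ_oct = -2.4Δ_oct.

-2.4 Δ_oct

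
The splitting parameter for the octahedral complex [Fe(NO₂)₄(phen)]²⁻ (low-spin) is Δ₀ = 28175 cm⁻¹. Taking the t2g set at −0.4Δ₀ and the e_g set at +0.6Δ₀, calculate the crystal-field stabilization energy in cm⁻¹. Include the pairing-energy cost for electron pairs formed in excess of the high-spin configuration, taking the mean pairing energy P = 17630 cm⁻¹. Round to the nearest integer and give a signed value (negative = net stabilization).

Ligand charges: 4×(-1) from NO₂⁻ and 1×(+0) from phen sum to -4; with overall charge -2, Fe is +2.
Group 8 minus oxidation state +2 gives a d⁶ configuration for Fe²⁺.
The d⁶ electrons fill as t2g^6 e_g^0.
Orbital CFSE = 6(-0.4) + 0(0.6) = -2.4Δ₀ = -2.4 × 28175 = -67620 cm⁻¹.
Relative to high-spin t2g^4 e_g^2 (1 paired), the low-spin configuration has 2 additional pairs, contributing +2 × 17630 = +35260 cm⁻¹.
Combining: -67620 + 35260 = -32360 cm⁻¹.

-32360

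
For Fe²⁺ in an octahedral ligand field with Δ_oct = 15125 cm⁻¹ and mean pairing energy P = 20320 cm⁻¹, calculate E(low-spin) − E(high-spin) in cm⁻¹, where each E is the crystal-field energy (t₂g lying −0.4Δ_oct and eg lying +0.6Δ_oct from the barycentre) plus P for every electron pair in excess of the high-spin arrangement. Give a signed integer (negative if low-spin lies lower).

10390

Fe is in group 8, so Fe²⁺ is d⁶ (8 − 2 = 6).
High-spin: t₂g⁴ eg², CFSE = -0.4Δ_oct = -6050 cm⁻¹.
For low-spin the configuration is t₂g⁶ eg⁰: orbital energy -2.4 × 15125 = -36300 cm⁻¹, and 2 additional pairs relative to high-spin add 40640 cm⁻¹, giving 4340 cm⁻¹.
Thus E(LS) − E(HS) = 10390 cm⁻¹.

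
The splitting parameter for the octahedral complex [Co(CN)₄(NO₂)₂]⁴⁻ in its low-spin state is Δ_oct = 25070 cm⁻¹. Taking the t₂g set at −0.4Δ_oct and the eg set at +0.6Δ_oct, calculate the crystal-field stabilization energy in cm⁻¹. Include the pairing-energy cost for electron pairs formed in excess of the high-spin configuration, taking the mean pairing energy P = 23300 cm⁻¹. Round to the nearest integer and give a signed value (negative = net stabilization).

-21826

Ligand charges: 4×(-1) from CN⁻ and 2×(-1) from NO₂⁻ sum to -6; with overall charge -4, Co is +2.
Co is in group 9, so Co²⁺ is d⁷ (9 − 2 = 7).
The d⁷ electrons fill as t₂g⁶ eg¹.
CFSE(orbital) = 6×(-0.4Δ_oct) + 1×(0.6Δ_oct) = -1.8Δ_oct; with Δ_oct = 25070 cm⁻¹ that is -45126 cm⁻¹.
High-spin d⁷ would be t₂g⁵ eg² with 2 pairs; low-spin has 3, so 1 excess pair costs +1P = +23300 cm⁻¹.
Combining: -45126 + 23300 = -21826 cm⁻¹.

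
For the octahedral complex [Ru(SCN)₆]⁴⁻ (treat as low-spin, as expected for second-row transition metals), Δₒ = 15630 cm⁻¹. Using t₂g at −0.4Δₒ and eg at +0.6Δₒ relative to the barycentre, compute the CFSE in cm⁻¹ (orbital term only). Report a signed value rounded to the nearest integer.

Each SCN⁻ contributes -1; 6 × (-1) = -6. With overall charge -4, Ru is in the +2 oxidation state.
Ru²⁺: group 8, so d-count = 8 − 2 = 6.
Electron filling gives t₂g⁶ eg⁰.
Orbital CFSE = 6(-0.4) + 0(0.6) = -2.4Δₒ = -2.4 × 15630 = -37512 cm⁻¹.

-37512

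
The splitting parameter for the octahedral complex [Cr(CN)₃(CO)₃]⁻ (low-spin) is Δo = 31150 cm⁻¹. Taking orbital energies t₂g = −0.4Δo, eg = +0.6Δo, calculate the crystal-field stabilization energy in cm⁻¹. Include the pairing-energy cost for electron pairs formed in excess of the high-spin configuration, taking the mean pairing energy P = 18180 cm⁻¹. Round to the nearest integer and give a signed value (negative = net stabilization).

-31660

Ligand charges: 3×(-1) from CN⁻ and 3×(+0) from CO sum to -3; with overall charge -1, Cr is +2.
Group 6 minus oxidation state +2 gives a d⁴ configuration for Cr²⁺.
The d⁴ electrons fill as t₂g⁴ eg⁰.
CFSE(orbital) = 4×(-0.4Δo) + 0×(0.6Δo) = -1.6Δo; with Δo = 31150 cm⁻¹ that is -49840 cm⁻¹.
Pairing penalty: 1 pair vs 0 in the high-spin reference → 1 extra × P = 18180 cm⁻¹.
Overall CFSE = -49840 + 18180 = -31660 cm⁻¹.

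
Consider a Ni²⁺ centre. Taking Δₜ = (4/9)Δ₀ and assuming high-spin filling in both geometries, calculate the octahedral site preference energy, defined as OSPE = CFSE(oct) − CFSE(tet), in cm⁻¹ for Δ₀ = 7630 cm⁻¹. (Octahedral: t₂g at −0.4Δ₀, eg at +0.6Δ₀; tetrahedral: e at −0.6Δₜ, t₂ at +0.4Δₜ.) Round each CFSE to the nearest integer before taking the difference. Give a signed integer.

-6443

Ni is in group 10, so Ni²⁺ is d⁸ (10 − 2 = 8).
In an octahedral site d⁸ (HS) is t2g^6 e_g^2, giving CFSE(oct) = -1.2Δ₀ = -9156 cm⁻¹.
In a tetrahedral site the filling is e^4 t2^4: CFSE(tet) = -0.8Δₜ = -0.8 × (4/9)(7630) = -2713 cm⁻¹.
Subtracting, OSPE = -9156 − (-2713) = -6443 cm⁻¹.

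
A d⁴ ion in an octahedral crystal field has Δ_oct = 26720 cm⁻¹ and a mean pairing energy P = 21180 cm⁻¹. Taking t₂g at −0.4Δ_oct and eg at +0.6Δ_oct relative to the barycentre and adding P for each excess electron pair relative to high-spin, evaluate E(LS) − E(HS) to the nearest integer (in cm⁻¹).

-5540

High-spin d⁴ fills as t₂g³ eg¹ with CFSE 3(−0.4) + 1(+0.6) = -0.6Δ_oct = -16032 cm⁻¹.
Low-spin t₂g⁴ eg⁰ gives -1.6Δ_oct = -42752 cm⁻¹, but forming 1 extra pair costs 1P = 21180 cm⁻¹, so E(LS) = -42752 + 21180 = -21572 cm⁻¹.
E(LS) − E(HS) = -21572 − (-16032) = -5540 cm⁻¹.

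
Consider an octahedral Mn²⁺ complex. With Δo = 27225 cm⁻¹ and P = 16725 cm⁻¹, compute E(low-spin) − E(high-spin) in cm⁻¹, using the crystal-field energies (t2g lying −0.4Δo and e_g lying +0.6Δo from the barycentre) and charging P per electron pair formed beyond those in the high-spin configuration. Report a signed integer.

Mn is in group 7, so Mn²⁺ is d⁵ (7 − 2 = 5).
In the high-spin limit (t2g^3 e_g^2) the orbital term is 0.0Δo = 0 cm⁻¹, with no excess pairing.
Low-spin: t2g^5 e_g^0, orbital CFSE = -2.0Δo = -54450 cm⁻¹; plus 2 excess pairs × P = +33450 cm⁻¹; total -21000 cm⁻¹.
E(LS) − E(HS) = -21000 − (0) = -21000 cm⁻¹.

-21000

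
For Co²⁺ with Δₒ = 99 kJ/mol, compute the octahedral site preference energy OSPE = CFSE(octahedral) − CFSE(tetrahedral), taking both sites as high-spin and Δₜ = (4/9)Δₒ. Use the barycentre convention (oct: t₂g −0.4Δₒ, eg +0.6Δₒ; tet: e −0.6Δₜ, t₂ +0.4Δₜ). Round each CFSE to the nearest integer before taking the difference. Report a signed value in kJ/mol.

Co is in group 9, so Co²⁺ is d⁷ (9 − 2 = 7).
In an octahedral site d⁷ (HS) is t2g^5 e_g^2, giving CFSE(oct) = -0.8Δₒ = -79 kJ/mol.
Tetrahedral: e^4 t2^3, CFSE = 4(−0.6) + 3(+0.4) = -1.2Δₜ = -1.2 × (4/9) × 99 = -53 kJ/mol.
OSPE = CFSE(oct) − CFSE(tet) = -79 − (-53) = -26 kJ/mol.

-26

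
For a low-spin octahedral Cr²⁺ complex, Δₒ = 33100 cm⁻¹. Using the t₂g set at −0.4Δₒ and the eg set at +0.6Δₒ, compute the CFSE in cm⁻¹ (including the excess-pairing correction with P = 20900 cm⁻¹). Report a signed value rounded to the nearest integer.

-32060

Cr²⁺: group 6, so d-count = 6 − 2 = 4.
Electron filling gives t₂g⁴ eg⁰.
Orbital CFSE = 4(-0.4) + 0(0.6) = -1.6Δₒ = -1.6 × 33100 = -52960 cm⁻¹.
High-spin d⁴ would be t₂g³ eg¹ with 0 pairs; low-spin has 1, so 1 excess pair costs +1P = +20900 cm⁻¹.
Overall CFSE = -52960 + 20900 = -32060 cm⁻¹.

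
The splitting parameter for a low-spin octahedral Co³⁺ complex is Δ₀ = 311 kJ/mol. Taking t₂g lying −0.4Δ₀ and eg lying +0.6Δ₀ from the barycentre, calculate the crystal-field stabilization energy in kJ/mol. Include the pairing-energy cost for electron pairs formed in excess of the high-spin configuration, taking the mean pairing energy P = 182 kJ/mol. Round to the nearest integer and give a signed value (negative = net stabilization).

-382

Co sits in group 9; removing 3 electrons leaves Co³⁺ with 9 − 3 = 6 d electrons.
The d⁶ electrons fill as t₂g⁶ eg⁰.
The orbital stabilization is -2.4Δ₀ = -2.4 × 311 = -746 kJ/mol.
Relative to high-spin t₂g⁴ eg² (1 paired), the low-spin configuration has 2 additional pairs, contributing +2 × 182 = +364 kJ/mol.
Overall CFSE = -746 + 364 = -382 kJ/mol.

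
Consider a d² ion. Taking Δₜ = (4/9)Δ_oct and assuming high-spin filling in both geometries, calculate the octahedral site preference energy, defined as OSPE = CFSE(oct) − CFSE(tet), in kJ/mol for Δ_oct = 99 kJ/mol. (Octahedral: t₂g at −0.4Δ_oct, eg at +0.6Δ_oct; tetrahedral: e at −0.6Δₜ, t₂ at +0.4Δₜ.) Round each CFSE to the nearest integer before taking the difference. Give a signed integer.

Octahedral (high-spin): t2g^2 e_g^0, CFSE = 2(−0.4) + 0(+0.6) = -0.8Δ_oct = -0.8 × 99 = -79 kJ/mol.
Tetrahedral e^2 t2^0 gives -1.2Δₜ = -1.2 × (4/9) × 99 = -53 kJ/mol.
OSPE = -79 − (-53) = -26 kJ/mol.

-26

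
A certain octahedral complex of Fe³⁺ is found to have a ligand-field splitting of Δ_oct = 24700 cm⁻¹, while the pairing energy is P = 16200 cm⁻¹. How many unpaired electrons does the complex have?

Fe is in group 8, so Fe³⁺ is d⁵ (8 − 3 = 5).
Δ_oct > P, so pairing is preferred: the ground state is low-spin.
Filling d⁵ accordingly: t2g^5 e_g^0.
Unpaired electrons: 1.

1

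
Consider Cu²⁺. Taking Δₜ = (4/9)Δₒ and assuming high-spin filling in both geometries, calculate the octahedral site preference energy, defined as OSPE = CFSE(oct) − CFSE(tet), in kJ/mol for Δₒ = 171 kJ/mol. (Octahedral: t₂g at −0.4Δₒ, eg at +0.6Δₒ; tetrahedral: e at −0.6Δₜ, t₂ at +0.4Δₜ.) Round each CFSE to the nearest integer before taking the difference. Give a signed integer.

Cu is in group 11, so Cu²⁺ is d⁹ (11 − 2 = 9).
Octahedral (high-spin): t2g^6 e_g^3, CFSE = 6(−0.4) + 3(+0.6) = -0.6Δₒ = -0.6 × 171 = -103 kJ/mol.
Tetrahedral e^4 t2^5 gives -0.4Δₜ = -0.4 × (4/9) × 171 = -30 kJ/mol.
OSPE = -103 − (-30) = -73 kJ/mol.

-73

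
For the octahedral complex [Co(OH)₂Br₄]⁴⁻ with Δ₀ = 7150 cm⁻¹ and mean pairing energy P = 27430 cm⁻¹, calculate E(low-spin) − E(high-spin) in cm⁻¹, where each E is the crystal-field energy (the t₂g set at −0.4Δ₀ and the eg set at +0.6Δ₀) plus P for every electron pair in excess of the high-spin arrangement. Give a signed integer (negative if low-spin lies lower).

20280

Ligand charges: 2×(-1) from OH⁻ and 4×(-1) from Br⁻ sum to -6; with overall charge -4, Co is +2.
Co is in group 9, so Co²⁺ is d⁷ (9 − 2 = 7).
High-spin: t₂g⁵ eg², CFSE = -0.8Δ₀ = -5720 cm⁻¹.
Low-spin t₂g⁶ eg¹ gives -1.8Δ₀ = -12870 cm⁻¹, but forming 1 extra pair costs 1P = 27430 cm⁻¹, so E(LS) = -12870 + 27430 = 14560 cm⁻¹.
E(LS) − E(HS) = 14560 − (-5720) = 20280 cm⁻¹.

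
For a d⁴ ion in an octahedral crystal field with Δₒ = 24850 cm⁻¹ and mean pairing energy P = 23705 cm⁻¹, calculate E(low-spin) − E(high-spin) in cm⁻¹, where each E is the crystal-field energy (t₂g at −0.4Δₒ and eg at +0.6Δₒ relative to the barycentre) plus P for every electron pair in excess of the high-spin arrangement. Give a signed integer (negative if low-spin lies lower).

High-spin d⁴ fills as t₂g³ eg¹ with CFSE 3(−0.4) + 1(+0.6) = -0.6Δₒ = -14910 cm⁻¹.
For low-spin the configuration is t₂g⁴ eg⁰: orbital energy -1.6 × 24850 = -39760 cm⁻¹, and 1 additional pair relative to high-spin adds 23705 cm⁻¹, giving -16055 cm⁻¹.
Thus E(LS) − E(HS) = -1145 cm⁻¹.

-1145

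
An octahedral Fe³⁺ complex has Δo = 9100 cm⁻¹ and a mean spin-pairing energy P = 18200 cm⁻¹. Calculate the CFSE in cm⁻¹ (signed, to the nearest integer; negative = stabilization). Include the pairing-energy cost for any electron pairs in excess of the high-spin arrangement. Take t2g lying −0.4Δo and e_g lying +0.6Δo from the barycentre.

Fe sits in group 8; removing 3 electrons leaves Fe³⁺ with 8 − 3 = 5 d electrons.
Here Δo < P (9100 < 18200), so the high-spin state is favoured.
Filling d⁵ accordingly: t2g^3 e_g^2.
Orbital CFSE = 0.0Δo = 0.0 × 9100 = 0 cm⁻¹.
High-spin has no excess pairs, so no pairing correction applies.

0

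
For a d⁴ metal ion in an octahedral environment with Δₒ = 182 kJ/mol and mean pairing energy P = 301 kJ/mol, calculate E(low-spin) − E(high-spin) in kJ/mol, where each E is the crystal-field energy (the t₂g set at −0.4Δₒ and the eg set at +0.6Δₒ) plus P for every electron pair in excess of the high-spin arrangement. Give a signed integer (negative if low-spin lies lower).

In the high-spin limit (t₂g³ eg¹) the orbital term is -0.6Δₒ = -109 kJ/mol, with no excess pairing.
Low-spin t₂g⁴ eg⁰ gives -1.6Δₒ = -291 kJ/mol, but forming 1 extra pair costs 1P = 301 kJ/mol, so E(LS) = -291 + 301 = 10 kJ/mol.
E(LS) − E(HS) = 10 − (-109) = 119 kJ/mol.

119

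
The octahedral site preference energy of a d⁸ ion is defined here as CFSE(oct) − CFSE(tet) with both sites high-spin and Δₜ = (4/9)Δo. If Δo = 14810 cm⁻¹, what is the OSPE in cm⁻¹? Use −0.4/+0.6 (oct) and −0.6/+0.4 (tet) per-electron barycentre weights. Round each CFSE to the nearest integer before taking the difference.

Octahedral high-spin t₂g⁶ eg²: CFSE = -1.2 × 14810 = -17772 cm⁻¹.
In a tetrahedral site the filling is e⁴ t₂⁴: CFSE(tet) = -0.8Δₜ = -0.8 × (4/9)(14810) = -5266 cm⁻¹.
Subtracting, OSPE = -17772 − (-5266) = -12506 cm⁻¹.

-12506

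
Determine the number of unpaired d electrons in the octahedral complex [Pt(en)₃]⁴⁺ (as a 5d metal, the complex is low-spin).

0

en is neutral, so the +4 overall charge sits on Pt: oxidation state +4.
Group 10 minus oxidation state +4 gives a d⁶ configuration for Pt⁴⁺.
Configuration: t2g^6 e_g^0, giving 0 unpaired electrons.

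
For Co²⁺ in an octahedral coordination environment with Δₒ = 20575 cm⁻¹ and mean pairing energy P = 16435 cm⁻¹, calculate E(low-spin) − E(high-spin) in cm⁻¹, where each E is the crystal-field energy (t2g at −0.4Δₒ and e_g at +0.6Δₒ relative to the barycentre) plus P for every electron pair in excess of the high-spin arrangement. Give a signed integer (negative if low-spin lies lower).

Co²⁺: group 9, so d-count = 9 − 2 = 7.
High-spin d⁷ fills as t2g^5 e_g^2 with CFSE 5(−0.4) + 2(+0.6) = -0.8Δₒ = -16460 cm⁻¹.
Low-spin t2g^6 e_g^1 gives -1.8Δₒ = -37035 cm⁻¹, but forming 1 extra pair costs 1P = 16435 cm⁻¹, so E(LS) = -37035 + 16435 = -20600 cm⁻¹.
The difference is -20600 − (-16460) = -4140 cm⁻¹, so low-spin lies lower.

-4140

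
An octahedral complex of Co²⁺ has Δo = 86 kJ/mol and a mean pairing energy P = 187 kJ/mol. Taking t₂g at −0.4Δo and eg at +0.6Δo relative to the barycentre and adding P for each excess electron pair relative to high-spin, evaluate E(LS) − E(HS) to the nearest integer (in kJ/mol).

Group 9 minus oxidation state +2 gives a d⁷ configuration for Co²⁺.
High-spin d⁷ fills as t₂g⁵ eg² with CFSE 5(−0.4) + 2(+0.6) = -0.8Δo = -69 kJ/mol.
Low-spin: t₂g⁶ eg¹, orbital CFSE = -1.8Δo = -155 kJ/mol; plus 1 excess pair × P = +187 kJ/mol; total 32 kJ/mol.
Thus E(LS) − E(HS) = 101 kJ/mol.

101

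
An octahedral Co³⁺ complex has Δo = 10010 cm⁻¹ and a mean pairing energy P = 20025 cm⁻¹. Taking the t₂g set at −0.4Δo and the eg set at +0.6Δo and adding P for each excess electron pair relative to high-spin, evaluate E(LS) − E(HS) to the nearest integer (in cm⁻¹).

Group 9 minus oxidation state +3 gives a d⁶ configuration for Co³⁺.
High-spin: t₂g⁴ eg², CFSE = -0.4Δo = -4004 cm⁻¹.
Low-spin: t₂g⁶ eg⁰, orbital CFSE = -2.4Δo = -24024 cm⁻¹; plus 2 excess pairs × P = +40050 cm⁻¹; total 16026 cm⁻¹.
E(LS) − E(HS) = 16026 − (-4004) = 20030 cm⁻¹.

20030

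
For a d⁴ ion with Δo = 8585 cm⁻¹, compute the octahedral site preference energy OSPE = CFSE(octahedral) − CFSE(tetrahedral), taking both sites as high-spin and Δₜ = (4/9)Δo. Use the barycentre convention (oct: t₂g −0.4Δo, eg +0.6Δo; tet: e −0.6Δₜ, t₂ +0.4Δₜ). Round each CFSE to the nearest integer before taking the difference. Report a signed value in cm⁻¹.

-3625

Octahedral (high-spin): t₂g³ eg¹, CFSE = 3(−0.4) + 1(+0.6) = -0.6Δo = -0.6 × 8585 = -5151 cm⁻¹.
Tetrahedral e² t₂² gives -0.4Δₜ = -0.4 × (4/9) × 8585 = -1526 cm⁻¹.
OSPE = -5151 − (-1526) = -3625 cm⁻¹.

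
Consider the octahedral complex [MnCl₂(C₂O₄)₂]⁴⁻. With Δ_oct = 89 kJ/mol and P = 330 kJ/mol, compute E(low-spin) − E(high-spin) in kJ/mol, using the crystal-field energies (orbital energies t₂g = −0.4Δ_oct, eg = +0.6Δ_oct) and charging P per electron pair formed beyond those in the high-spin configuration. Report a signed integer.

482

Ligand charges: 2×(-1) from Cl⁻ and 2×(-2) from C₂O₄²⁻ sum to -6; with overall charge -4, Mn is +2.
Mn is in group 7, so Mn²⁺ is d⁵ (7 − 2 = 5).
In the high-spin limit (t₂g³ eg²) the orbital term is 0.0Δ_oct = 0 kJ/mol, with no excess pairing.
Low-spin t₂g⁵ eg⁰ gives -2.0Δ_oct = -178 kJ/mol, but forming 2 extra pairs costs 2P = 660 kJ/mol, so E(LS) = -178 + 660 = 482 kJ/mol.
E(LS) − E(HS) = 482 − (0) = 482 kJ/mol.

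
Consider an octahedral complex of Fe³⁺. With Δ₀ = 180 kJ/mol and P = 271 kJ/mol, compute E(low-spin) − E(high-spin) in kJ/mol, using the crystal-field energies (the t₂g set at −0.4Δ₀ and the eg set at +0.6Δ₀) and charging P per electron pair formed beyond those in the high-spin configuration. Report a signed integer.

Fe is in group 8, so Fe³⁺ is d⁵ (8 − 3 = 5).
High-spin: t₂g³ eg², CFSE = 0.0Δ₀ = 0 kJ/mol.
Low-spin t₂g⁵ eg⁰ gives -2.0Δ₀ = -360 kJ/mol, but forming 2 extra pairs costs 2P = 542 kJ/mol, so E(LS) = -360 + 542 = 182 kJ/mol.
The difference is 182 − (0) = 182 kJ/mol, so high-spin lies lower.

182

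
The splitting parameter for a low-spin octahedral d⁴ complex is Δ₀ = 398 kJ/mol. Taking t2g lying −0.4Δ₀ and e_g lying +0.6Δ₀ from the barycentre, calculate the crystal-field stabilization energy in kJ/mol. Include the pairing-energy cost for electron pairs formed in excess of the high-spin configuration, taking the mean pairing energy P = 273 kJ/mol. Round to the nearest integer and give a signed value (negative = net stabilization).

The d⁴ electrons fill as t2g^4 e_g^0.
Orbital CFSE = 4(-0.4) + 0(0.6) = -1.6Δ₀ = -1.6 × 398 = -637 kJ/mol.
Relative to high-spin t2g^3 e_g^1 (0 paired), the low-spin configuration has 1 additional pair, contributing +1 × 273 = +273 kJ/mol.
Overall CFSE = -637 + 273 = -364 kJ/mol.

-364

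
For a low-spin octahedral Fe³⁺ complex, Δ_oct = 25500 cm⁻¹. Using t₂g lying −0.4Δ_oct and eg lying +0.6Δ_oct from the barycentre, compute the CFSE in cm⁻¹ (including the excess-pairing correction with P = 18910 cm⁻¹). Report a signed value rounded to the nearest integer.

-13180

Fe sits in group 8; removing 3 electrons leaves Fe³⁺ with 8 − 3 = 5 d electrons.
Electron filling gives t₂g⁵ eg⁰.
The orbital stabilization is -2.0Δ_oct = -2.0 × 25500 = -51000 cm⁻¹.
High-spin d⁵ would be t₂g³ eg² with 0 pairs; low-spin has 2, so 2 excess pairs cost +2P = +37820 cm⁻¹.
Net CFSE = -51000 + 37820 = -13180 cm⁻¹.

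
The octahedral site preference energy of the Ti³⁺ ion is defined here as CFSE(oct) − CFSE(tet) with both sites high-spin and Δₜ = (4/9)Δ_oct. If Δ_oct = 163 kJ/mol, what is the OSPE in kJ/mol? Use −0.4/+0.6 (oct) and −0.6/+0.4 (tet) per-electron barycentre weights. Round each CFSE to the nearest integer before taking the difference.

-22

Group 4 minus oxidation state +3 gives a d¹ configuration for Ti³⁺.
In an octahedral site d¹ (HS) is t₂g¹ eg⁰, giving CFSE(oct) = -0.4Δ_oct = -65 kJ/mol.
In a tetrahedral site the filling is e¹ t₂⁰: CFSE(tet) = -0.6Δₜ = -0.6 × (4/9)(163) = -43 kJ/mol.
OSPE = -65 − (-43) = -22 kJ/mol.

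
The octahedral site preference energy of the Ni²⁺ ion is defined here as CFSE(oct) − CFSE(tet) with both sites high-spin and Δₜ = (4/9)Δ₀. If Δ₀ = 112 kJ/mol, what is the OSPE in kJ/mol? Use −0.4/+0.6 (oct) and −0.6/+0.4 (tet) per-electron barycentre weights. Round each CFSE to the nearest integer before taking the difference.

-94

Ni²⁺: group 10, so d-count = 10 − 2 = 8.
In an octahedral site d⁸ (HS) is t₂g⁶ eg², giving CFSE(oct) = -1.2Δ₀ = -134 kJ/mol.
Tetrahedral: e⁴ t₂⁴, CFSE = 4(−0.6) + 4(+0.4) = -0.8Δₜ = -0.8 × (4/9) × 112 = -40 kJ/mol.
OSPE = -134 − (-40) = -94 kJ/mol.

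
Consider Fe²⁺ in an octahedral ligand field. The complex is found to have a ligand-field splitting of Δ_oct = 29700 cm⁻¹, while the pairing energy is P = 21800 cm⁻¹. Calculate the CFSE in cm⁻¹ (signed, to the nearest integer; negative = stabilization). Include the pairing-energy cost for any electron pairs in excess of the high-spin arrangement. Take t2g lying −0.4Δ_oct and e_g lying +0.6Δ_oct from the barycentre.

Fe²⁺: group 8, so d-count = 8 − 2 = 6.
Δ_oct > P, so pairing is preferred: the ground state is low-spin.
That gives t2g^6 e_g^0.
Orbital CFSE = -2.4Δ_oct = -2.4 × 29700 = -71280 cm⁻¹.
Excess pairs vs high-spin: 3 − 1 = 2; pairing cost = +43600 cm⁻¹.
Net CFSE = -71280 + 43600 = -27680 cm⁻¹.

-27680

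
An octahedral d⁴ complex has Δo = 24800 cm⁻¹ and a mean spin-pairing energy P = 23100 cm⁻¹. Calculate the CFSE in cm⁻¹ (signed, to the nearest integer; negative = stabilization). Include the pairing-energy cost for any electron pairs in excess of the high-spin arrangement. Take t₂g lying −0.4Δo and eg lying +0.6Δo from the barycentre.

-16580

With Δo > P the complex is low-spin.
Configuration: t₂g⁴ eg⁰.
Orbital CFSE = -1.6Δo = -1.6 × 24800 = -39680 cm⁻¹.
Excess pairs vs high-spin: 1 − 0 = 1; pairing cost = +23100 cm⁻¹.
Net CFSE = -39680 + 23100 = -16580 cm⁻¹.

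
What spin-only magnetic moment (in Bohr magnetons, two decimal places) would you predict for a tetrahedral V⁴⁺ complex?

1.73 Bohr magnetons

Group 5 minus oxidation state +4 gives a d¹ configuration for V⁴⁺.
Tetrahedral fields are weak (Δₜ ≈ 4/9 Δₒ), so electrons fill high-spin.
Configuration: e¹ t₂⁰ → 1 unpaired electron.
μ(spin-only) = √[1(1+2)] = √3 ≈ 1.73 Bohr magnetons.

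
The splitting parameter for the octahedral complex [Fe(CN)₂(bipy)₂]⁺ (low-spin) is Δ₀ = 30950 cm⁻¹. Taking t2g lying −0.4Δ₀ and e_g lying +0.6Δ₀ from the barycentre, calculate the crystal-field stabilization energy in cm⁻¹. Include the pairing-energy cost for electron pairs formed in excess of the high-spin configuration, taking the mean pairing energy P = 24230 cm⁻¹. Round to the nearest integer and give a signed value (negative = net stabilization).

Ligand charges: 2×(-1) from CN⁻ and 2×(+0) from bipy sum to -2; with overall charge +1, Fe is +3.
Fe is in group 8, so Fe³⁺ is d⁵ (8 − 3 = 5).
Electron filling gives t2g^5 e_g^0.
Orbital CFSE = 5(-0.4) + 0(0.6) = -2.0Δ₀ = -2.0 × 30950 = -61900 cm⁻¹.
High-spin d⁵ would be t2g^3 e_g^2 with 0 pairs; low-spin has 2, so 2 excess pairs cost +2P = +48460 cm⁻¹.
Overall CFSE = -61900 + 48460 = -13440 cm⁻¹.

-13440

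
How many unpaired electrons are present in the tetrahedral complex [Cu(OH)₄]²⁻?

Each OH⁻ contributes -1; 4 × (-1) = -4. With overall charge -2, Cu is in the +2 oxidation state.
Cu²⁺: group 11, so d-count = 11 − 2 = 9.
Tetrahedral fields are weak (Δₜ ≈ 4/9 Δₒ), so electrons fill high-spin.
Configuration: e⁴ t₂⁵, giving 1 unpaired electron.

1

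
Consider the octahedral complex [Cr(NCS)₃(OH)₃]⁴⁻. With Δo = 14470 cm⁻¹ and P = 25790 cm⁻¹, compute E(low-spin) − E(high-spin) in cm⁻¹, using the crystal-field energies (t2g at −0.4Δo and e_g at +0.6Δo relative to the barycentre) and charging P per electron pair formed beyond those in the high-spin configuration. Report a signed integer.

11320

Ligand charges: 3×(-1) from NCS⁻ and 3×(-1) from OH⁻ sum to -6; with overall charge -4, Cr is +2.
Cr²⁺: group 6, so d-count = 6 − 2 = 4.
High-spin: t2g^3 e_g^1, CFSE = -0.6Δo = -8682 cm⁻¹.
Low-spin: t2g^4 e_g^0, orbital CFSE = -1.6Δo = -23152 cm⁻¹; plus 1 excess pair × P = +25790 cm⁻¹; total 2638 cm⁻¹.
E(LS) − E(HS) = 2638 − (-8682) = 11320 cm⁻¹.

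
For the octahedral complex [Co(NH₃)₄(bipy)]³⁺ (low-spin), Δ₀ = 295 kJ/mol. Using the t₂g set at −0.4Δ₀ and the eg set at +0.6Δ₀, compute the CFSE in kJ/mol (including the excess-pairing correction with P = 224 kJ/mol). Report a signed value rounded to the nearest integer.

Ligand charges: 4×(+0) from NH₃ and 1×(+0) from bipy sum to +0; with overall charge +3, Co is +3.
Co³⁺: group 9, so d-count = 9 − 3 = 6.
The d⁶ electrons fill as t₂g⁶ eg⁰.
CFSE(orbital) = 6×(-0.4Δ₀) + 0×(0.6Δ₀) = -2.4Δ₀; with Δ₀ = 295 kJ/mol that is -708 kJ/mol.
Pairing penalty: 3 pairs vs 1 in the high-spin reference → 2 extra × P = 448 kJ/mol.
Combining: -708 + 448 = -260 kJ/mol.

-260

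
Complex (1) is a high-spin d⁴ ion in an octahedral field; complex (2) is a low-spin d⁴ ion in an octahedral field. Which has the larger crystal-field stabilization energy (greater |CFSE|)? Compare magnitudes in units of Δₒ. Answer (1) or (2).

(1): t₂g³ eg¹, CFSE = -0.6Δₒ.
(2): t2g^4 e_g^0, CFSE = -1.6Δₒ.
So (2) has the larger |CFSE|.

(2)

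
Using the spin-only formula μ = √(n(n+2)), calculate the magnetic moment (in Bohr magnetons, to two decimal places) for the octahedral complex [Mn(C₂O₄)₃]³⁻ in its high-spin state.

4.90 Bohr magnetons

Each C₂O₄²⁻ contributes -2; 3 × (-2) = -6. With overall charge -3, Mn is in the +3 oxidation state.
Group 7 minus oxidation state +3 gives a d⁴ configuration for Mn³⁺.
Configuration: t2g^3 e_g^1 → 4 unpaired electrons.
μ(spin-only) = √[4(4+2)] = √24 ≈ 4.90 Bohr magnetons.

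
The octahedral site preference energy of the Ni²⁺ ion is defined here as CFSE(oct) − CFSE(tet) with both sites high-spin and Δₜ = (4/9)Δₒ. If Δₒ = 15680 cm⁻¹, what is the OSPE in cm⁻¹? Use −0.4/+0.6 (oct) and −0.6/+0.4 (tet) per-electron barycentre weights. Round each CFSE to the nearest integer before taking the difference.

Ni²⁺: group 10, so d-count = 10 − 2 = 8.
Octahedral high-spin t2g^6 e_g^2: CFSE = -1.2 × 15680 = -18816 cm⁻¹.
Tetrahedral: e^4 t2^4, CFSE = 4(−0.6) + 4(+0.4) = -0.8Δₜ = -0.8 × (4/9) × 15680 = -5575 cm⁻¹.
Subtracting, OSPE = -18816 − (-5575) = -13241 cm⁻¹.

-13241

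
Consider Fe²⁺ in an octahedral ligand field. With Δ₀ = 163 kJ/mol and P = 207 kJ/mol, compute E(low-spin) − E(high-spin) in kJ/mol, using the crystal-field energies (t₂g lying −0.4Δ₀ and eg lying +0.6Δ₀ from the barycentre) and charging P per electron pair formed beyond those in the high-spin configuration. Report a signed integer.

88

Fe sits in group 8; removing 2 electrons leaves Fe²⁺ with 8 − 2 = 6 d electrons.
In the high-spin limit (t₂g⁴ eg²) the orbital term is -0.4Δ₀ = -65 kJ/mol, with no excess pairing.
Low-spin t₂g⁶ eg⁰ gives -2.4Δ₀ = -391 kJ/mol, but forming 2 extra pairs costs 2P = 414 kJ/mol, so E(LS) = -391 + 414 = 23 kJ/mol.
The difference is 23 − (-65) = 88 kJ/mol, so high-spin lies lower.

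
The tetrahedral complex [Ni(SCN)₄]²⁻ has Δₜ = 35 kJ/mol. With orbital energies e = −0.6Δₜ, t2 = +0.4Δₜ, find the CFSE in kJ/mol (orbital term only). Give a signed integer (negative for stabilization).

-28

Each SCN⁻ contributes -1; 4 × (-1) = -4. With overall charge -2, Ni is in the +2 oxidation state.
Ni²⁺: group 10, so d-count = 10 − 2 = 8.
With tetrahedral geometry the complex is necessarily high-spin.
Configuration: e^4 t2^4.
Orbital CFSE = 4(-0.6) + 4(0.4) = -0.8Δₜ = -0.8 × 35 = -28 kJ/mol.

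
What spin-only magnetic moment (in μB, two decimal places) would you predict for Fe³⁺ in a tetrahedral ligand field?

Group 8 minus oxidation state +3 gives a d⁵ configuration for Fe³⁺.
Tetrahedral fields are weak (Δₜ ≈ 4/9 Δₒ), so electrons fill high-spin.
Configuration: e² t₂³ → 5 unpaired electrons.
μ(spin-only) = √[5(5+2)] = √35 ≈ 5.92 μB.

5.92 μB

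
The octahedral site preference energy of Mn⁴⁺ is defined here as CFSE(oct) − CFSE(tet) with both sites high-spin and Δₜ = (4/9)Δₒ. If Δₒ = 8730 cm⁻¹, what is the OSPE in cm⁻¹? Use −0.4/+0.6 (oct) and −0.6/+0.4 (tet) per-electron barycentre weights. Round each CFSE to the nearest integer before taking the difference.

-7372

Group 7 minus oxidation state +4 gives a d³ configuration for Mn⁴⁺.
In an octahedral site d³ (HS) is t₂g³ eg⁰, giving CFSE(oct) = -1.2Δₒ = -10476 cm⁻¹.
In a tetrahedral site the filling is e² t₂¹: CFSE(tet) = -0.8Δₜ = -0.8 × (4/9)(8730) = -3104 cm⁻¹.
OSPE = CFSE(oct) − CFSE(tet) = -10476 − (-3104) = -7372 cm⁻¹.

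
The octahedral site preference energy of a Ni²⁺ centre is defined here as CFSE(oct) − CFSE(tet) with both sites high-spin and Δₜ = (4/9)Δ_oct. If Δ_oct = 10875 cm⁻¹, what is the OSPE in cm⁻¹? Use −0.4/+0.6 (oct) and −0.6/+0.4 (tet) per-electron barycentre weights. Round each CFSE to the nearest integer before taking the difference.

Ni sits in group 10; removing 2 electrons leaves Ni²⁺ with 10 − 2 = 8 d electrons.
In an octahedral site d⁸ (HS) is t₂g⁶ eg², giving CFSE(oct) = -1.2Δ_oct = -13050 cm⁻¹.
Tetrahedral: e⁴ t₂⁴, CFSE = 4(−0.6) + 4(+0.4) = -0.8Δₜ = -0.8 × (4/9) × 10875 = -3867 cm⁻¹.
OSPE = CFSE(oct) − CFSE(tet) = -13050 − (-3867) = -9183 cm⁻¹.

-9183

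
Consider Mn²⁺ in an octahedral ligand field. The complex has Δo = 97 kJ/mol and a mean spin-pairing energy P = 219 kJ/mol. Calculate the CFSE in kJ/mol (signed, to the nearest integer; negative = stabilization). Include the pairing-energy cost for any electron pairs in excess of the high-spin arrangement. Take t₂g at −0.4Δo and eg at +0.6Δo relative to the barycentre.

0

Group 7 minus oxidation state +2 gives a d⁵ configuration for Mn²⁺.
Here Δo < P (97 < 219), so the high-spin state is favoured.
That gives t₂g³ eg².
Orbital CFSE = 0.0Δo = 0.0 × 97 = 0 kJ/mol.
High-spin has no excess pairs, so no pairing correction applies.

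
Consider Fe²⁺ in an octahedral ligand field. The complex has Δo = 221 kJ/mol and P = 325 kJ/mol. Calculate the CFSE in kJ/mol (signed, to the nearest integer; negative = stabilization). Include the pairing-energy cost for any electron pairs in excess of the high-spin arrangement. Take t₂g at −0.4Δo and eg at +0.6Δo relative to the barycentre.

Group 8 minus oxidation state +2 gives a d⁶ configuration for Fe²⁺.
Δo < P, so pairing is avoided: the ground state is high-spin.
Configuration: t₂g⁴ eg².
Orbital CFSE = -0.4Δo = -0.4 × 221 = -88 kJ/mol.
High-spin has no excess pairs, so no pairing correction applies.

-88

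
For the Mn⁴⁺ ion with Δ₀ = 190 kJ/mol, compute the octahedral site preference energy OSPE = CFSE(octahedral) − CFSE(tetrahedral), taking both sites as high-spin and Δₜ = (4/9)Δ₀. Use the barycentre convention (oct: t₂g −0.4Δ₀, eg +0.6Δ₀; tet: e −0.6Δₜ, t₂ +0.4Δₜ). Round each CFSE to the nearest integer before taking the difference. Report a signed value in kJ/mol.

Mn is in group 7, so Mn⁴⁺ is d³ (7 − 4 = 3).
Octahedral (high-spin): t₂g³ eg⁰, CFSE = 3(−0.4) + 0(+0.6) = -1.2Δ₀ = -1.2 × 190 = -228 kJ/mol.
In a tetrahedral site the filling is e² t₂¹: CFSE(tet) = -0.8Δₜ = -0.8 × (4/9)(190) = -68 kJ/mol.
Subtracting, OSPE = -228 − (-68) = -160 kJ/mol.

-160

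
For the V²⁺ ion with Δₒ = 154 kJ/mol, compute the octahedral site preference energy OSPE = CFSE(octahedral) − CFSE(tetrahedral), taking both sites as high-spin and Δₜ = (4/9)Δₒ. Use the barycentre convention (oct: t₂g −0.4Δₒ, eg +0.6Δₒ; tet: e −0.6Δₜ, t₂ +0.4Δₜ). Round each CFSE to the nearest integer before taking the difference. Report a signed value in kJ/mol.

-130

V is in group 5, so V²⁺ is d³ (5 − 2 = 3).
Octahedral high-spin t2g^3 e_g^0: CFSE = -1.2 × 154 = -185 kJ/mol.
Tetrahedral e^2 t2^1 gives -0.8Δₜ = -0.8 × (4/9) × 154 = -55 kJ/mol.
OSPE = CFSE(oct) − CFSE(tet) = -185 − (-55) = -130 kJ/mol.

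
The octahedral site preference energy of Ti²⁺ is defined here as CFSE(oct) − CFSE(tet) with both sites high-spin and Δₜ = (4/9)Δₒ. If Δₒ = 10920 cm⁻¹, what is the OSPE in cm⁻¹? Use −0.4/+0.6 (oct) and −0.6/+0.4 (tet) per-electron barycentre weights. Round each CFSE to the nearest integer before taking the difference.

Ti²⁺: group 4, so d-count = 4 − 2 = 2.
Octahedral (high-spin): t2g^2 e_g^0, CFSE = 2(−0.4) + 0(+0.6) = -0.8Δₒ = -0.8 × 10920 = -8736 cm⁻¹.
In a tetrahedral site the filling is e^2 t2^0: CFSE(tet) = -1.2Δₜ = -1.2 × (4/9)(10920) = -5824 cm⁻¹.
Subtracting, OSPE = -8736 − (-5824) = -2912 cm⁻¹.

-2912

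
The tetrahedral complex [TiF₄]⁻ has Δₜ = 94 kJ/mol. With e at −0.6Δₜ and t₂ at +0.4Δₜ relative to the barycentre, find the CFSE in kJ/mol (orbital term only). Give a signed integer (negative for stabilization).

-56

Each F⁻ contributes -1; 4 × (-1) = -4. With overall charge -1, Ti is in the +3 oxidation state.
Group 4 minus oxidation state +3 gives a d¹ configuration for Ti³⁺.
With tetrahedral geometry the complex is necessarily high-spin.
Configuration: e¹ t₂⁰.
Orbital CFSE = 1(-0.6) + 0(0.4) = -0.6Δₜ = -0.6 × 94 = -56 kJ/mol.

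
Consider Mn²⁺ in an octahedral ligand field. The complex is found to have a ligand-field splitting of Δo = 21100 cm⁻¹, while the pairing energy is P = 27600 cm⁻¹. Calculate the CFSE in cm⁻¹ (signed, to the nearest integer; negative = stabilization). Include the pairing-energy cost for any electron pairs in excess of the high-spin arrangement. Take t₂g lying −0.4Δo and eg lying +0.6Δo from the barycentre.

Group 7 minus oxidation state +2 gives a d⁵ configuration for Mn²⁺.
Δo < P, so pairing is avoided: the ground state is high-spin.
That gives t₂g³ eg².
Orbital CFSE = 0.0Δo = 0.0 × 21100 = 0 cm⁻¹.
High-spin has no excess pairs, so no pairing correction applies.

0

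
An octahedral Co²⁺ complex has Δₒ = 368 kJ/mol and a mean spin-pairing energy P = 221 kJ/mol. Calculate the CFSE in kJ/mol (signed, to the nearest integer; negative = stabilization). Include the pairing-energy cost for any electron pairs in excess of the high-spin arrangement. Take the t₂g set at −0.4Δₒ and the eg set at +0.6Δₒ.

-441

Co is in group 9, so Co²⁺ is d⁷ (9 − 2 = 7).
Here Δₒ > P (368 > 221), so the low-spin state is favoured.
Filling d⁷ accordingly: t₂g⁶ eg¹.
Orbital CFSE = -1.8Δₒ = -1.8 × 368 = -662 kJ/mol.
Excess pairs vs high-spin: 3 − 2 = 1; pairing cost = +221 kJ/mol.
Net CFSE = -662 + 221 = -441 kJ/mol.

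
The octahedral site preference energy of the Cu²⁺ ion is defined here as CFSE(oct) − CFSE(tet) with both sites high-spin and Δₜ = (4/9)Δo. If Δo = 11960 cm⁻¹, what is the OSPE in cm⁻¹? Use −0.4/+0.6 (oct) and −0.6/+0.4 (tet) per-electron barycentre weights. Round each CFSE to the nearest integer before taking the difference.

-5050

Cu²⁺: group 11, so d-count = 11 − 2 = 9.
In an octahedral site d⁹ (HS) is t₂g⁶ eg³, giving CFSE(oct) = -0.6Δo = -7176 cm⁻¹.
Tetrahedral e⁴ t₂⁵ gives -0.4Δₜ = -0.4 × (4/9) × 11960 = -2126 cm⁻¹.
Subtracting, OSPE = -7176 − (-2126) = -5050 cm⁻¹.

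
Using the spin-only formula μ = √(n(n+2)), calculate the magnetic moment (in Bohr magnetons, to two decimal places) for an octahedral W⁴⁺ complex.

2.83 Bohr magnetons

Group 6 minus oxidation state +4 gives a d² configuration for W⁴⁺.
Configuration: t2g^2 e_g^0 → 2 unpaired electrons.
μ(spin-only) = √[2(2+2)] = √8 ≈ 2.83 Bohr magnetons.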